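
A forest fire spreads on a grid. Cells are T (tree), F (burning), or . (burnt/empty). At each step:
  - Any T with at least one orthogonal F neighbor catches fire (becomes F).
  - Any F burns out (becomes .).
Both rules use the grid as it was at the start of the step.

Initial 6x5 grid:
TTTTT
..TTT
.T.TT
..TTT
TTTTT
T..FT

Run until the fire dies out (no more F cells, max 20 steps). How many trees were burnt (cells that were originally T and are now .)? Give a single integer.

Step 1: +2 fires, +1 burnt (F count now 2)
Step 2: +3 fires, +2 burnt (F count now 3)
Step 3: +4 fires, +3 burnt (F count now 4)
Step 4: +3 fires, +4 burnt (F count now 3)
Step 5: +4 fires, +3 burnt (F count now 4)
Step 6: +2 fires, +4 burnt (F count now 2)
Step 7: +1 fires, +2 burnt (F count now 1)
Step 8: +1 fires, +1 burnt (F count now 1)
Step 9: +0 fires, +1 burnt (F count now 0)
Fire out after step 9
Initially T: 21, now '.': 29
Total burnt (originally-T cells now '.'): 20

Answer: 20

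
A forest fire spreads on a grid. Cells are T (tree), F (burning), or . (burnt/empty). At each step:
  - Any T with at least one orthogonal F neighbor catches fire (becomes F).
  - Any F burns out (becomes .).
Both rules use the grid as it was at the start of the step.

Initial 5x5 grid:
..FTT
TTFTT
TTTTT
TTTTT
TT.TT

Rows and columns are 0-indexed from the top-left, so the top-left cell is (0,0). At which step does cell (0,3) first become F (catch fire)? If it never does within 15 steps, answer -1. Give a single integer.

Step 1: cell (0,3)='F' (+4 fires, +2 burnt)
  -> target ignites at step 1
Step 2: cell (0,3)='.' (+6 fires, +4 burnt)
Step 3: cell (0,3)='.' (+4 fires, +6 burnt)
Step 4: cell (0,3)='.' (+4 fires, +4 burnt)
Step 5: cell (0,3)='.' (+2 fires, +4 burnt)
Step 6: cell (0,3)='.' (+0 fires, +2 burnt)
  fire out at step 6

1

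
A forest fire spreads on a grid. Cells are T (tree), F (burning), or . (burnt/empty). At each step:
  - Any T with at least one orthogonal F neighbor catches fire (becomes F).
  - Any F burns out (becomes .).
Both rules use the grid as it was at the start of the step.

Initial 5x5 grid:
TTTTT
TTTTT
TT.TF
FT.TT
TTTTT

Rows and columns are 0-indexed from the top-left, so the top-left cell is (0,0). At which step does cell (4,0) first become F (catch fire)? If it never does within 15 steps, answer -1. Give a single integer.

Step 1: cell (4,0)='F' (+6 fires, +2 burnt)
  -> target ignites at step 1
Step 2: cell (4,0)='.' (+7 fires, +6 burnt)
Step 3: cell (4,0)='.' (+6 fires, +7 burnt)
Step 4: cell (4,0)='.' (+2 fires, +6 burnt)
Step 5: cell (4,0)='.' (+0 fires, +2 burnt)
  fire out at step 5

1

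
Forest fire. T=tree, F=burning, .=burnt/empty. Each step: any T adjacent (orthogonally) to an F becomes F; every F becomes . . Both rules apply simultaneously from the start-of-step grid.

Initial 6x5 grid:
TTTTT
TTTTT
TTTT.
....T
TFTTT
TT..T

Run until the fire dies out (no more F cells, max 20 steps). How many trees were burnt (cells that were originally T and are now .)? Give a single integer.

Answer: 8

Derivation:
Step 1: +3 fires, +1 burnt (F count now 3)
Step 2: +2 fires, +3 burnt (F count now 2)
Step 3: +1 fires, +2 burnt (F count now 1)
Step 4: +2 fires, +1 burnt (F count now 2)
Step 5: +0 fires, +2 burnt (F count now 0)
Fire out after step 5
Initially T: 22, now '.': 16
Total burnt (originally-T cells now '.'): 8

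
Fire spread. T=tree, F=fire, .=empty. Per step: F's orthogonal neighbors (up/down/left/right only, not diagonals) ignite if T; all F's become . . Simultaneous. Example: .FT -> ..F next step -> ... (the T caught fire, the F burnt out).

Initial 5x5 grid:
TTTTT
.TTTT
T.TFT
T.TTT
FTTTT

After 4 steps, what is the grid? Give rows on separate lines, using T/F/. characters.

Step 1: 6 trees catch fire, 2 burn out
  TTTTT
  .TTFT
  T.F.F
  F.TFT
  .FTTT
Step 2: 8 trees catch fire, 6 burn out
  TTTFT
  .TF.F
  F....
  ..F.F
  ..FFT
Step 3: 4 trees catch fire, 8 burn out
  TTF.F
  .F...
  .....
  .....
  ....F
Step 4: 1 trees catch fire, 4 burn out
  TF...
  .....
  .....
  .....
  .....

TF...
.....
.....
.....
.....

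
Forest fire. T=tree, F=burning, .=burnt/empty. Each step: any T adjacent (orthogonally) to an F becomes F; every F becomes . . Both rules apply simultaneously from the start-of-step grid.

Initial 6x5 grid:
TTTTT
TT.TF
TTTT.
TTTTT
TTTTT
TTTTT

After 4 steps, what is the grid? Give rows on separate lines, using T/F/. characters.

Step 1: 2 trees catch fire, 1 burn out
  TTTTF
  TT.F.
  TTTT.
  TTTTT
  TTTTT
  TTTTT
Step 2: 2 trees catch fire, 2 burn out
  TTTF.
  TT...
  TTTF.
  TTTTT
  TTTTT
  TTTTT
Step 3: 3 trees catch fire, 2 burn out
  TTF..
  TT...
  TTF..
  TTTFT
  TTTTT
  TTTTT
Step 4: 5 trees catch fire, 3 burn out
  TF...
  TT...
  TF...
  TTF.F
  TTTFT
  TTTTT

TF...
TT...
TF...
TTF.F
TTTFT
TTTTT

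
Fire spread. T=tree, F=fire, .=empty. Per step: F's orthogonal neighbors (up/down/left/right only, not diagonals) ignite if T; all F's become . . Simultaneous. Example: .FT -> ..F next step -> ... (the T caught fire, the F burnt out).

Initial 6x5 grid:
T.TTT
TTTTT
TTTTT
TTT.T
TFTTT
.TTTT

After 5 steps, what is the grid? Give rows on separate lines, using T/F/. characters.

Step 1: 4 trees catch fire, 1 burn out
  T.TTT
  TTTTT
  TTTTT
  TFT.T
  F.FTT
  .FTTT
Step 2: 5 trees catch fire, 4 burn out
  T.TTT
  TTTTT
  TFTTT
  F.F.T
  ...FT
  ..FTT
Step 3: 5 trees catch fire, 5 burn out
  T.TTT
  TFTTT
  F.FTT
  ....T
  ....F
  ...FT
Step 4: 5 trees catch fire, 5 burn out
  T.TTT
  F.FTT
  ...FT
  ....F
  .....
  ....F
Step 5: 4 trees catch fire, 5 burn out
  F.FTT
  ...FT
  ....F
  .....
  .....
  .....

F.FTT
...FT
....F
.....
.....
.....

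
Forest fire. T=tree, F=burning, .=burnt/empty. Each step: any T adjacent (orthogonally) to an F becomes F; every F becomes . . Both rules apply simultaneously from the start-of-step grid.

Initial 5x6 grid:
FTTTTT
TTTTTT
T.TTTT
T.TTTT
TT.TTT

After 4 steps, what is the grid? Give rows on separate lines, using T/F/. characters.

Step 1: 2 trees catch fire, 1 burn out
  .FTTTT
  FTTTTT
  T.TTTT
  T.TTTT
  TT.TTT
Step 2: 3 trees catch fire, 2 burn out
  ..FTTT
  .FTTTT
  F.TTTT
  T.TTTT
  TT.TTT
Step 3: 3 trees catch fire, 3 burn out
  ...FTT
  ..FTTT
  ..TTTT
  F.TTTT
  TT.TTT
Step 4: 4 trees catch fire, 3 burn out
  ....FT
  ...FTT
  ..FTTT
  ..TTTT
  FT.TTT

....FT
...FTT
..FTTT
..TTTT
FT.TTT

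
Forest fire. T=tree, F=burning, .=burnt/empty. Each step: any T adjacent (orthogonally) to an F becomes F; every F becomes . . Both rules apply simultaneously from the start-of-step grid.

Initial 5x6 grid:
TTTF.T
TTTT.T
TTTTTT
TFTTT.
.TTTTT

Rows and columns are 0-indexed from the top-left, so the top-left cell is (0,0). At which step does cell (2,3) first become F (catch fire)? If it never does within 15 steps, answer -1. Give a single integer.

Step 1: cell (2,3)='T' (+6 fires, +2 burnt)
Step 2: cell (2,3)='F' (+8 fires, +6 burnt)
  -> target ignites at step 2
Step 3: cell (2,3)='.' (+5 fires, +8 burnt)
Step 4: cell (2,3)='.' (+2 fires, +5 burnt)
Step 5: cell (2,3)='.' (+2 fires, +2 burnt)
Step 6: cell (2,3)='.' (+1 fires, +2 burnt)
Step 7: cell (2,3)='.' (+0 fires, +1 burnt)
  fire out at step 7

2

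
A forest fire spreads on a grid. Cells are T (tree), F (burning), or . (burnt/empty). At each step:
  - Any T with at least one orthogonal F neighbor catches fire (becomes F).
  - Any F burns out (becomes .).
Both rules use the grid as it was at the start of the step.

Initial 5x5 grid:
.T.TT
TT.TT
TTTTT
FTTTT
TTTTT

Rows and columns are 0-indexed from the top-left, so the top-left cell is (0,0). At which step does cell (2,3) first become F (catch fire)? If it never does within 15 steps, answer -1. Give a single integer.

Step 1: cell (2,3)='T' (+3 fires, +1 burnt)
Step 2: cell (2,3)='T' (+4 fires, +3 burnt)
Step 3: cell (2,3)='T' (+4 fires, +4 burnt)
Step 4: cell (2,3)='F' (+4 fires, +4 burnt)
  -> target ignites at step 4
Step 5: cell (2,3)='.' (+3 fires, +4 burnt)
Step 6: cell (2,3)='.' (+2 fires, +3 burnt)
Step 7: cell (2,3)='.' (+1 fires, +2 burnt)
Step 8: cell (2,3)='.' (+0 fires, +1 burnt)
  fire out at step 8

4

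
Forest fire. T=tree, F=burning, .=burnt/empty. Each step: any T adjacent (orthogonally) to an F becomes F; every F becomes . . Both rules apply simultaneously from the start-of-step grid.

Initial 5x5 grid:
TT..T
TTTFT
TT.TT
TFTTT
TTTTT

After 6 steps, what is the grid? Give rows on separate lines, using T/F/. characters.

Step 1: 7 trees catch fire, 2 burn out
  TT..T
  TTF.F
  TF.FT
  F.FTT
  TFTTT
Step 2: 7 trees catch fire, 7 burn out
  TT..F
  TF...
  F...F
  ...FT
  F.FTT
Step 3: 4 trees catch fire, 7 burn out
  TF...
  F....
  .....
  ....F
  ...FT
Step 4: 2 trees catch fire, 4 burn out
  F....
  .....
  .....
  .....
  ....F
Step 5: 0 trees catch fire, 2 burn out
  .....
  .....
  .....
  .....
  .....
Step 6: 0 trees catch fire, 0 burn out
  .....
  .....
  .....
  .....
  .....

.....
.....
.....
.....
.....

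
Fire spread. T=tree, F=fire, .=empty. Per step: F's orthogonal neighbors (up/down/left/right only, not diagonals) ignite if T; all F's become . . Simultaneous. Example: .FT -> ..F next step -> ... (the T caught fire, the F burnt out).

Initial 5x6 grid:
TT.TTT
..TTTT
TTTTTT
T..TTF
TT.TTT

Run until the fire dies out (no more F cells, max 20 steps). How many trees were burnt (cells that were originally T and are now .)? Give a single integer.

Step 1: +3 fires, +1 burnt (F count now 3)
Step 2: +4 fires, +3 burnt (F count now 4)
Step 3: +4 fires, +4 burnt (F count now 4)
Step 4: +3 fires, +4 burnt (F count now 3)
Step 5: +3 fires, +3 burnt (F count now 3)
Step 6: +1 fires, +3 burnt (F count now 1)
Step 7: +1 fires, +1 burnt (F count now 1)
Step 8: +1 fires, +1 burnt (F count now 1)
Step 9: +1 fires, +1 burnt (F count now 1)
Step 10: +0 fires, +1 burnt (F count now 0)
Fire out after step 10
Initially T: 23, now '.': 28
Total burnt (originally-T cells now '.'): 21

Answer: 21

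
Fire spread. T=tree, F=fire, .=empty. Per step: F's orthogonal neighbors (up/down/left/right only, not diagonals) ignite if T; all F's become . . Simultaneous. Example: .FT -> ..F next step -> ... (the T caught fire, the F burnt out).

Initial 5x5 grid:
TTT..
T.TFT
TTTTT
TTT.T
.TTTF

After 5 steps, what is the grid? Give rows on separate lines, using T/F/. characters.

Step 1: 5 trees catch fire, 2 burn out
  TTT..
  T.F.F
  TTTFT
  TTT.F
  .TTF.
Step 2: 4 trees catch fire, 5 burn out
  TTF..
  T....
  TTF.F
  TTT..
  .TF..
Step 3: 4 trees catch fire, 4 burn out
  TF...
  T....
  TF...
  TTF..
  .F...
Step 4: 3 trees catch fire, 4 burn out
  F....
  T....
  F....
  TF...
  .....
Step 5: 2 trees catch fire, 3 burn out
  .....
  F....
  .....
  F....
  .....

.....
F....
.....
F....
.....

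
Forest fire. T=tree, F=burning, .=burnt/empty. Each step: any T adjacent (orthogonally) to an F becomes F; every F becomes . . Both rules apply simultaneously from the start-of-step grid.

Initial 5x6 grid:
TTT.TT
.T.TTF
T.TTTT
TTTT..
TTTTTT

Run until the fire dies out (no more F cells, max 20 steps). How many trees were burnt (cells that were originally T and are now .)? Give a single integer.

Step 1: +3 fires, +1 burnt (F count now 3)
Step 2: +3 fires, +3 burnt (F count now 3)
Step 3: +1 fires, +3 burnt (F count now 1)
Step 4: +2 fires, +1 burnt (F count now 2)
Step 5: +2 fires, +2 burnt (F count now 2)
Step 6: +3 fires, +2 burnt (F count now 3)
Step 7: +3 fires, +3 burnt (F count now 3)
Step 8: +2 fires, +3 burnt (F count now 2)
Step 9: +0 fires, +2 burnt (F count now 0)
Fire out after step 9
Initially T: 23, now '.': 26
Total burnt (originally-T cells now '.'): 19

Answer: 19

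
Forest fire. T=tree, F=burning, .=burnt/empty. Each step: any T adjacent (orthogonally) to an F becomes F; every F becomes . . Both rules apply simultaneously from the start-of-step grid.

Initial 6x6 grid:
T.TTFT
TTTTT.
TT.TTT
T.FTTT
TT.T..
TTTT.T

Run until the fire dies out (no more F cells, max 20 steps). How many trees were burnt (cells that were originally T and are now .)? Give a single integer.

Step 1: +4 fires, +2 burnt (F count now 4)
Step 2: +6 fires, +4 burnt (F count now 6)
Step 3: +4 fires, +6 burnt (F count now 4)
Step 4: +2 fires, +4 burnt (F count now 2)
Step 5: +3 fires, +2 burnt (F count now 3)
Step 6: +4 fires, +3 burnt (F count now 4)
Step 7: +2 fires, +4 burnt (F count now 2)
Step 8: +0 fires, +2 burnt (F count now 0)
Fire out after step 8
Initially T: 26, now '.': 35
Total burnt (originally-T cells now '.'): 25

Answer: 25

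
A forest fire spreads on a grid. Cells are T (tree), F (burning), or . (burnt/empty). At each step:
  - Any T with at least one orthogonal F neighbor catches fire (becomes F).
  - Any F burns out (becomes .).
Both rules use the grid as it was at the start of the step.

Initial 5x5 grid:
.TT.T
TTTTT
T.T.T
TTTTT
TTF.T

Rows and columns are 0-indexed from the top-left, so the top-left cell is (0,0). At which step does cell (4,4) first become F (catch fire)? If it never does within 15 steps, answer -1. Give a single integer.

Step 1: cell (4,4)='T' (+2 fires, +1 burnt)
Step 2: cell (4,4)='T' (+4 fires, +2 burnt)
Step 3: cell (4,4)='T' (+3 fires, +4 burnt)
Step 4: cell (4,4)='F' (+6 fires, +3 burnt)
  -> target ignites at step 4
Step 5: cell (4,4)='.' (+3 fires, +6 burnt)
Step 6: cell (4,4)='.' (+1 fires, +3 burnt)
Step 7: cell (4,4)='.' (+0 fires, +1 burnt)
  fire out at step 7

4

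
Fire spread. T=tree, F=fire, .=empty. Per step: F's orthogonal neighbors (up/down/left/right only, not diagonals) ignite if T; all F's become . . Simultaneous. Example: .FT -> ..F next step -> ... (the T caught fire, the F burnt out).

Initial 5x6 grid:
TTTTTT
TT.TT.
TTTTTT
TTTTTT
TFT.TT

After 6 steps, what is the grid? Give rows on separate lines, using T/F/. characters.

Step 1: 3 trees catch fire, 1 burn out
  TTTTTT
  TT.TT.
  TTTTTT
  TFTTTT
  F.F.TT
Step 2: 3 trees catch fire, 3 burn out
  TTTTTT
  TT.TT.
  TFTTTT
  F.FTTT
  ....TT
Step 3: 4 trees catch fire, 3 burn out
  TTTTTT
  TF.TT.
  F.FTTT
  ...FTT
  ....TT
Step 4: 4 trees catch fire, 4 burn out
  TFTTTT
  F..TT.
  ...FTT
  ....FT
  ....TT
Step 5: 6 trees catch fire, 4 burn out
  F.FTTT
  ...FT.
  ....FT
  .....F
  ....FT
Step 6: 4 trees catch fire, 6 burn out
  ...FTT
  ....F.
  .....F
  ......
  .....F

...FTT
....F.
.....F
......
.....F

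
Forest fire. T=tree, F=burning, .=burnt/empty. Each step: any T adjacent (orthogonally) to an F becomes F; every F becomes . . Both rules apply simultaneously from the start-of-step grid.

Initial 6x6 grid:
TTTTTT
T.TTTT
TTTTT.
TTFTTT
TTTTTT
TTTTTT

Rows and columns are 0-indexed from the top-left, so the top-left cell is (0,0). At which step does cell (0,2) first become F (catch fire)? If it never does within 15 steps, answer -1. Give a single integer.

Step 1: cell (0,2)='T' (+4 fires, +1 burnt)
Step 2: cell (0,2)='T' (+8 fires, +4 burnt)
Step 3: cell (0,2)='F' (+9 fires, +8 burnt)
  -> target ignites at step 3
Step 4: cell (0,2)='.' (+7 fires, +9 burnt)
Step 5: cell (0,2)='.' (+4 fires, +7 burnt)
Step 6: cell (0,2)='.' (+1 fires, +4 burnt)
Step 7: cell (0,2)='.' (+0 fires, +1 burnt)
  fire out at step 7

3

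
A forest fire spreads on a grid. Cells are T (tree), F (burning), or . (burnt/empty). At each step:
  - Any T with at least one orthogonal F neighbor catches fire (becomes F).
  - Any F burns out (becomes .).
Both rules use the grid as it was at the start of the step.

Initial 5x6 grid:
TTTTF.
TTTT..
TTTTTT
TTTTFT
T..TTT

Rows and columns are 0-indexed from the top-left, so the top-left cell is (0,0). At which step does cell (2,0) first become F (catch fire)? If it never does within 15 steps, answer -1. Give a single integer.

Step 1: cell (2,0)='T' (+5 fires, +2 burnt)
Step 2: cell (2,0)='T' (+7 fires, +5 burnt)
Step 3: cell (2,0)='T' (+4 fires, +7 burnt)
Step 4: cell (2,0)='T' (+4 fires, +4 burnt)
Step 5: cell (2,0)='F' (+3 fires, +4 burnt)
  -> target ignites at step 5
Step 6: cell (2,0)='.' (+0 fires, +3 burnt)
  fire out at step 6

5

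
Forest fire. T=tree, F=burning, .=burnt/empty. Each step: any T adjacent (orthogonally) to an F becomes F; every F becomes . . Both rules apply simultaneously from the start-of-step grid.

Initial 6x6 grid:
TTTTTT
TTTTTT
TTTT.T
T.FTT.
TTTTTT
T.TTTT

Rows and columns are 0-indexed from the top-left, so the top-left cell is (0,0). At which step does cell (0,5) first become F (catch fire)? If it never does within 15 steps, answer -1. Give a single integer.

Step 1: cell (0,5)='T' (+3 fires, +1 burnt)
Step 2: cell (0,5)='T' (+7 fires, +3 burnt)
Step 3: cell (0,5)='T' (+7 fires, +7 burnt)
Step 4: cell (0,5)='T' (+8 fires, +7 burnt)
Step 5: cell (0,5)='T' (+4 fires, +8 burnt)
Step 6: cell (0,5)='F' (+2 fires, +4 burnt)
  -> target ignites at step 6
Step 7: cell (0,5)='.' (+0 fires, +2 burnt)
  fire out at step 7

6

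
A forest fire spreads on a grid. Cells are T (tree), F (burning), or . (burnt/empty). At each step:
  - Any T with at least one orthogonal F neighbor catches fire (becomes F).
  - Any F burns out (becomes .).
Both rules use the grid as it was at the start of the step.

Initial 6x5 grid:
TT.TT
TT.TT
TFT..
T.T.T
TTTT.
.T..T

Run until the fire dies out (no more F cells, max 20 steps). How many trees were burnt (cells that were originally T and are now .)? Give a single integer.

Answer: 13

Derivation:
Step 1: +3 fires, +1 burnt (F count now 3)
Step 2: +4 fires, +3 burnt (F count now 4)
Step 3: +3 fires, +4 burnt (F count now 3)
Step 4: +2 fires, +3 burnt (F count now 2)
Step 5: +1 fires, +2 burnt (F count now 1)
Step 6: +0 fires, +1 burnt (F count now 0)
Fire out after step 6
Initially T: 19, now '.': 24
Total burnt (originally-T cells now '.'): 13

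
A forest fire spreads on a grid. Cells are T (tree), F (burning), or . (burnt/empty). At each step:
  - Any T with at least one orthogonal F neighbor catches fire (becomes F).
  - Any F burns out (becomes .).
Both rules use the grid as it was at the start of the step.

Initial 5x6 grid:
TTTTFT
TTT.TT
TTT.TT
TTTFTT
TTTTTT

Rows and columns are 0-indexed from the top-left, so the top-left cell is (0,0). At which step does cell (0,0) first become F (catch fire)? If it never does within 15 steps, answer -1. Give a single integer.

Step 1: cell (0,0)='T' (+6 fires, +2 burnt)
Step 2: cell (0,0)='T' (+8 fires, +6 burnt)
Step 3: cell (0,0)='T' (+7 fires, +8 burnt)
Step 4: cell (0,0)='F' (+4 fires, +7 burnt)
  -> target ignites at step 4
Step 5: cell (0,0)='.' (+1 fires, +4 burnt)
Step 6: cell (0,0)='.' (+0 fires, +1 burnt)
  fire out at step 6

4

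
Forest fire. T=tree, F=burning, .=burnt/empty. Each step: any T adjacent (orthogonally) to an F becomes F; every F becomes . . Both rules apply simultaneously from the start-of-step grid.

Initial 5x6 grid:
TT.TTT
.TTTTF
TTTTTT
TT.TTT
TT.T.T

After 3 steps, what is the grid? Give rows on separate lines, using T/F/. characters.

Step 1: 3 trees catch fire, 1 burn out
  TT.TTF
  .TTTF.
  TTTTTF
  TT.TTT
  TT.T.T
Step 2: 4 trees catch fire, 3 burn out
  TT.TF.
  .TTF..
  TTTTF.
  TT.TTF
  TT.T.T
Step 3: 5 trees catch fire, 4 burn out
  TT.F..
  .TF...
  TTTF..
  TT.TF.
  TT.T.F

TT.F..
.TF...
TTTF..
TT.TF.
TT.T.F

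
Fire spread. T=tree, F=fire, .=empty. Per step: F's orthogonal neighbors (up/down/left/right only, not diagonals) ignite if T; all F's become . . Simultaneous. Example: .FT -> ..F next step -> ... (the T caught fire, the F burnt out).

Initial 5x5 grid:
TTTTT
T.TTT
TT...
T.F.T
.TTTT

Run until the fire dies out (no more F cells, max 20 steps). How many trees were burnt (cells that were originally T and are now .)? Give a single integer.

Step 1: +1 fires, +1 burnt (F count now 1)
Step 2: +2 fires, +1 burnt (F count now 2)
Step 3: +1 fires, +2 burnt (F count now 1)
Step 4: +1 fires, +1 burnt (F count now 1)
Step 5: +0 fires, +1 burnt (F count now 0)
Fire out after step 5
Initially T: 17, now '.': 13
Total burnt (originally-T cells now '.'): 5

Answer: 5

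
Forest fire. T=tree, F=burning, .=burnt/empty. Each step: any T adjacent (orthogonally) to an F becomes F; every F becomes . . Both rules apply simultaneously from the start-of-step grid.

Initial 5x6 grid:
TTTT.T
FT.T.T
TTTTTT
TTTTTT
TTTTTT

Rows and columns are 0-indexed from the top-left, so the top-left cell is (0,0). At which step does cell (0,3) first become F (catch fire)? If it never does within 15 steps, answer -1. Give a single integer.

Step 1: cell (0,3)='T' (+3 fires, +1 burnt)
Step 2: cell (0,3)='T' (+3 fires, +3 burnt)
Step 3: cell (0,3)='T' (+4 fires, +3 burnt)
Step 4: cell (0,3)='F' (+4 fires, +4 burnt)
  -> target ignites at step 4
Step 5: cell (0,3)='.' (+4 fires, +4 burnt)
Step 6: cell (0,3)='.' (+3 fires, +4 burnt)
Step 7: cell (0,3)='.' (+3 fires, +3 burnt)
Step 8: cell (0,3)='.' (+2 fires, +3 burnt)
Step 9: cell (0,3)='.' (+0 fires, +2 burnt)
  fire out at step 9

4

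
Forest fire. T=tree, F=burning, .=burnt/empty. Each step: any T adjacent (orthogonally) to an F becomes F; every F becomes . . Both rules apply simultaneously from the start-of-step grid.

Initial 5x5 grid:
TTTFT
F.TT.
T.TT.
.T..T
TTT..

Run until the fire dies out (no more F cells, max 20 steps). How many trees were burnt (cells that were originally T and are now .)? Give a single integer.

Step 1: +5 fires, +2 burnt (F count now 5)
Step 2: +3 fires, +5 burnt (F count now 3)
Step 3: +1 fires, +3 burnt (F count now 1)
Step 4: +0 fires, +1 burnt (F count now 0)
Fire out after step 4
Initially T: 14, now '.': 20
Total burnt (originally-T cells now '.'): 9

Answer: 9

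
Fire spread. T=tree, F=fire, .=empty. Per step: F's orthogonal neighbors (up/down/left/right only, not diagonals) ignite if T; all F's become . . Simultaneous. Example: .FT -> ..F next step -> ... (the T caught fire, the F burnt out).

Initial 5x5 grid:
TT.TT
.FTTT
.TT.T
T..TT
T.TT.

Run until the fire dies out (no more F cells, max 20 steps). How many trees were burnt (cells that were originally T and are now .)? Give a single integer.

Step 1: +3 fires, +1 burnt (F count now 3)
Step 2: +3 fires, +3 burnt (F count now 3)
Step 3: +2 fires, +3 burnt (F count now 2)
Step 4: +2 fires, +2 burnt (F count now 2)
Step 5: +1 fires, +2 burnt (F count now 1)
Step 6: +1 fires, +1 burnt (F count now 1)
Step 7: +1 fires, +1 burnt (F count now 1)
Step 8: +1 fires, +1 burnt (F count now 1)
Step 9: +0 fires, +1 burnt (F count now 0)
Fire out after step 9
Initially T: 16, now '.': 23
Total burnt (originally-T cells now '.'): 14

Answer: 14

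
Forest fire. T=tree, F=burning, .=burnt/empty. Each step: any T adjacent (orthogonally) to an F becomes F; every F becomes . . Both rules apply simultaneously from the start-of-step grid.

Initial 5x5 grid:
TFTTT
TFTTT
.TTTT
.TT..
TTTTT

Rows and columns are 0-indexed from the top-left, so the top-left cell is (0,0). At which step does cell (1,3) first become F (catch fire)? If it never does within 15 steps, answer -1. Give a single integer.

Step 1: cell (1,3)='T' (+5 fires, +2 burnt)
Step 2: cell (1,3)='F' (+4 fires, +5 burnt)
  -> target ignites at step 2
Step 3: cell (1,3)='.' (+5 fires, +4 burnt)
Step 4: cell (1,3)='.' (+3 fires, +5 burnt)
Step 5: cell (1,3)='.' (+1 fires, +3 burnt)
Step 6: cell (1,3)='.' (+1 fires, +1 burnt)
Step 7: cell (1,3)='.' (+0 fires, +1 burnt)
  fire out at step 7

2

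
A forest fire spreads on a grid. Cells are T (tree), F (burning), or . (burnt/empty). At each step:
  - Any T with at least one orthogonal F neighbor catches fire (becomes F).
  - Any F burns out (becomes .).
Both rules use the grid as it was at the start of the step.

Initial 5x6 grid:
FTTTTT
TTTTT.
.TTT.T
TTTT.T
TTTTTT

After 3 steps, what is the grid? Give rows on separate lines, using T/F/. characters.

Step 1: 2 trees catch fire, 1 burn out
  .FTTTT
  FTTTT.
  .TTT.T
  TTTT.T
  TTTTTT
Step 2: 2 trees catch fire, 2 burn out
  ..FTTT
  .FTTT.
  .TTT.T
  TTTT.T
  TTTTTT
Step 3: 3 trees catch fire, 2 burn out
  ...FTT
  ..FTT.
  .FTT.T
  TTTT.T
  TTTTTT

...FTT
..FTT.
.FTT.T
TTTT.T
TTTTTT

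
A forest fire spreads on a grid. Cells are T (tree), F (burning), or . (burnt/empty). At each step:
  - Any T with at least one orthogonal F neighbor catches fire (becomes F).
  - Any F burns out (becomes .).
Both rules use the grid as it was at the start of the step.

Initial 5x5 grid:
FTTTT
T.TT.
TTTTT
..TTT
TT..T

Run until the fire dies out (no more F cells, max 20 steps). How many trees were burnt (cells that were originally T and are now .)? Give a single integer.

Step 1: +2 fires, +1 burnt (F count now 2)
Step 2: +2 fires, +2 burnt (F count now 2)
Step 3: +3 fires, +2 burnt (F count now 3)
Step 4: +3 fires, +3 burnt (F count now 3)
Step 5: +2 fires, +3 burnt (F count now 2)
Step 6: +2 fires, +2 burnt (F count now 2)
Step 7: +1 fires, +2 burnt (F count now 1)
Step 8: +1 fires, +1 burnt (F count now 1)
Step 9: +0 fires, +1 burnt (F count now 0)
Fire out after step 9
Initially T: 18, now '.': 23
Total burnt (originally-T cells now '.'): 16

Answer: 16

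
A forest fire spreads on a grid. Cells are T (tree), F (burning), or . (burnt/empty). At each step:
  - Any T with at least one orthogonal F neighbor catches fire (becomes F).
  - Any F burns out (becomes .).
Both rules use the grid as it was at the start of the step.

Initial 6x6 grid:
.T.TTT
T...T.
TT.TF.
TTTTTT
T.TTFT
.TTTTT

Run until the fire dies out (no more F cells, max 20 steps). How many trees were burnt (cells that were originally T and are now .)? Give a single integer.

Answer: 23

Derivation:
Step 1: +6 fires, +2 burnt (F count now 6)
Step 2: +6 fires, +6 burnt (F count now 6)
Step 3: +4 fires, +6 burnt (F count now 4)
Step 4: +2 fires, +4 burnt (F count now 2)
Step 5: +2 fires, +2 burnt (F count now 2)
Step 6: +2 fires, +2 burnt (F count now 2)
Step 7: +1 fires, +2 burnt (F count now 1)
Step 8: +0 fires, +1 burnt (F count now 0)
Fire out after step 8
Initially T: 24, now '.': 35
Total burnt (originally-T cells now '.'): 23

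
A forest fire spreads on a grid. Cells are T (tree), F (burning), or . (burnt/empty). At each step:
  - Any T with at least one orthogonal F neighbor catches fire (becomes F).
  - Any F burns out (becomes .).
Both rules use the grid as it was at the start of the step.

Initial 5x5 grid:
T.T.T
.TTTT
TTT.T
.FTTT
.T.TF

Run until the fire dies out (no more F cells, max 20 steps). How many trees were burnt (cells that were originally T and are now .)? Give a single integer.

Step 1: +5 fires, +2 burnt (F count now 5)
Step 2: +5 fires, +5 burnt (F count now 5)
Step 3: +2 fires, +5 burnt (F count now 2)
Step 4: +3 fires, +2 burnt (F count now 3)
Step 5: +0 fires, +3 burnt (F count now 0)
Fire out after step 5
Initially T: 16, now '.': 24
Total burnt (originally-T cells now '.'): 15

Answer: 15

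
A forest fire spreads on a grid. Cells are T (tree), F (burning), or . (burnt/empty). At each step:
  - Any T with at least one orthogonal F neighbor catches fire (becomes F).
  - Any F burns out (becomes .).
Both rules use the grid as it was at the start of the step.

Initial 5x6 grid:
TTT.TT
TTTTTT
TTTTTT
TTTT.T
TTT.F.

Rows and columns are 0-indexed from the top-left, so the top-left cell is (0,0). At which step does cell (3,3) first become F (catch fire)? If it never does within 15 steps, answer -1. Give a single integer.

Step 1: cell (3,3)='T' (+0 fires, +1 burnt)
  fire out at step 1
Target never catches fire within 15 steps

-1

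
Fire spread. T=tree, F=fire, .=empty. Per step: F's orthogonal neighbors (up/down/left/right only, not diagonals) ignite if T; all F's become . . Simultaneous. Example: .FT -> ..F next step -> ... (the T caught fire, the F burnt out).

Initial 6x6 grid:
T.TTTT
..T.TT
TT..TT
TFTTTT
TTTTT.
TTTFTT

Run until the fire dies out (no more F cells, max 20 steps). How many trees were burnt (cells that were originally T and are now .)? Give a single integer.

Answer: 26

Derivation:
Step 1: +7 fires, +2 burnt (F count now 7)
Step 2: +7 fires, +7 burnt (F count now 7)
Step 3: +2 fires, +7 burnt (F count now 2)
Step 4: +2 fires, +2 burnt (F count now 2)
Step 5: +2 fires, +2 burnt (F count now 2)
Step 6: +2 fires, +2 burnt (F count now 2)
Step 7: +2 fires, +2 burnt (F count now 2)
Step 8: +1 fires, +2 burnt (F count now 1)
Step 9: +1 fires, +1 burnt (F count now 1)
Step 10: +0 fires, +1 burnt (F count now 0)
Fire out after step 10
Initially T: 27, now '.': 35
Total burnt (originally-T cells now '.'): 26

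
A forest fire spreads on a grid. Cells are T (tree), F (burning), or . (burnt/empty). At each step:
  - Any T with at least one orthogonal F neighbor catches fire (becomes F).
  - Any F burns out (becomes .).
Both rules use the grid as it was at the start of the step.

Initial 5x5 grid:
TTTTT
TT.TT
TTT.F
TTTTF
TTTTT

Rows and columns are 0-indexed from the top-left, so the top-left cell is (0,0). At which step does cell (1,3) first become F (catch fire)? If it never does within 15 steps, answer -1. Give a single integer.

Step 1: cell (1,3)='T' (+3 fires, +2 burnt)
Step 2: cell (1,3)='F' (+4 fires, +3 burnt)
  -> target ignites at step 2
Step 3: cell (1,3)='.' (+4 fires, +4 burnt)
Step 4: cell (1,3)='.' (+4 fires, +4 burnt)
Step 5: cell (1,3)='.' (+4 fires, +4 burnt)
Step 6: cell (1,3)='.' (+2 fires, +4 burnt)
Step 7: cell (1,3)='.' (+0 fires, +2 burnt)
  fire out at step 7

2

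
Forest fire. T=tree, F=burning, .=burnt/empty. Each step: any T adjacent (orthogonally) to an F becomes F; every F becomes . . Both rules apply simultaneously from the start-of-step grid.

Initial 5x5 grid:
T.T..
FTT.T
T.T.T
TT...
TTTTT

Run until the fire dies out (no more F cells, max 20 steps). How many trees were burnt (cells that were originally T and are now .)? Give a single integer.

Answer: 13

Derivation:
Step 1: +3 fires, +1 burnt (F count now 3)
Step 2: +2 fires, +3 burnt (F count now 2)
Step 3: +4 fires, +2 burnt (F count now 4)
Step 4: +1 fires, +4 burnt (F count now 1)
Step 5: +1 fires, +1 burnt (F count now 1)
Step 6: +1 fires, +1 burnt (F count now 1)
Step 7: +1 fires, +1 burnt (F count now 1)
Step 8: +0 fires, +1 burnt (F count now 0)
Fire out after step 8
Initially T: 15, now '.': 23
Total burnt (originally-T cells now '.'): 13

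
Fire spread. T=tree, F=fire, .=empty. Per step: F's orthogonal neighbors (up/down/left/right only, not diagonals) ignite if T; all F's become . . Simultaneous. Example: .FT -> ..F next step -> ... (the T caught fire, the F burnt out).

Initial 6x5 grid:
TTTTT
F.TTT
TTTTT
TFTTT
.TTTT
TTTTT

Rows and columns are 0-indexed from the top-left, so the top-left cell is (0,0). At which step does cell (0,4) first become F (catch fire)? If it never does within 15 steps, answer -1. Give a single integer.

Step 1: cell (0,4)='T' (+6 fires, +2 burnt)
Step 2: cell (0,4)='T' (+5 fires, +6 burnt)
Step 3: cell (0,4)='T' (+7 fires, +5 burnt)
Step 4: cell (0,4)='T' (+5 fires, +7 burnt)
Step 5: cell (0,4)='F' (+3 fires, +5 burnt)
  -> target ignites at step 5
Step 6: cell (0,4)='.' (+0 fires, +3 burnt)
  fire out at step 6

5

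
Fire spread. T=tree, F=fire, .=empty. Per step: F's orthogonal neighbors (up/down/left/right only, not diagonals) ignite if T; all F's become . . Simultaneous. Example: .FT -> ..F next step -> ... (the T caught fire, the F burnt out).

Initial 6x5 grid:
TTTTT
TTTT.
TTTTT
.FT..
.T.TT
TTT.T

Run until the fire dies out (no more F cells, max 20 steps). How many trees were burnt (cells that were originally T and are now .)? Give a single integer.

Answer: 19

Derivation:
Step 1: +3 fires, +1 burnt (F count now 3)
Step 2: +4 fires, +3 burnt (F count now 4)
Step 3: +6 fires, +4 burnt (F count now 6)
Step 4: +4 fires, +6 burnt (F count now 4)
Step 5: +1 fires, +4 burnt (F count now 1)
Step 6: +1 fires, +1 burnt (F count now 1)
Step 7: +0 fires, +1 burnt (F count now 0)
Fire out after step 7
Initially T: 22, now '.': 27
Total burnt (originally-T cells now '.'): 19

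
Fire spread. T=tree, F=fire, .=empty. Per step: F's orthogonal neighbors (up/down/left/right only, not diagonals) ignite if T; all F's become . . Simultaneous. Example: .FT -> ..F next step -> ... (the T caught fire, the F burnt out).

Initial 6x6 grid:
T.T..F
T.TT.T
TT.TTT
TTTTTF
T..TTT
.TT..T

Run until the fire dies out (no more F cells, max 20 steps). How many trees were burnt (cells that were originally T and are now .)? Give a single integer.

Step 1: +4 fires, +2 burnt (F count now 4)
Step 2: +4 fires, +4 burnt (F count now 4)
Step 3: +3 fires, +4 burnt (F count now 3)
Step 4: +2 fires, +3 burnt (F count now 2)
Step 5: +3 fires, +2 burnt (F count now 3)
Step 6: +3 fires, +3 burnt (F count now 3)
Step 7: +1 fires, +3 burnt (F count now 1)
Step 8: +1 fires, +1 burnt (F count now 1)
Step 9: +0 fires, +1 burnt (F count now 0)
Fire out after step 9
Initially T: 23, now '.': 34
Total burnt (originally-T cells now '.'): 21

Answer: 21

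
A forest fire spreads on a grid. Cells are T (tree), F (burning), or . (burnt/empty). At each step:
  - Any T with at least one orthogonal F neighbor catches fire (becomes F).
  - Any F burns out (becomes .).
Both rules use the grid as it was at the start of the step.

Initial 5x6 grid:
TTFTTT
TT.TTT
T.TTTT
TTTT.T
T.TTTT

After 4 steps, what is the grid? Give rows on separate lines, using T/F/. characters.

Step 1: 2 trees catch fire, 1 burn out
  TF.FTT
  TT.TTT
  T.TTTT
  TTTT.T
  T.TTTT
Step 2: 4 trees catch fire, 2 burn out
  F...FT
  TF.FTT
  T.TTTT
  TTTT.T
  T.TTTT
Step 3: 4 trees catch fire, 4 burn out
  .....F
  F...FT
  T.TFTT
  TTTT.T
  T.TTTT
Step 4: 5 trees catch fire, 4 burn out
  ......
  .....F
  F.F.FT
  TTTF.T
  T.TTTT

......
.....F
F.F.FT
TTTF.T
T.TTTT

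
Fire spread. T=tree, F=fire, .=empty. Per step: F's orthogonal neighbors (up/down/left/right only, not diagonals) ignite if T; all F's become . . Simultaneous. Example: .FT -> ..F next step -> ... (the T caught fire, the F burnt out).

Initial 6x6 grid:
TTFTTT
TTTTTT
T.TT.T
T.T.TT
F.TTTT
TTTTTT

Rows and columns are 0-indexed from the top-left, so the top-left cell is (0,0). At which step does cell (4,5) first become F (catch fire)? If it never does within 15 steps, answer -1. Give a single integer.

Step 1: cell (4,5)='T' (+5 fires, +2 burnt)
Step 2: cell (4,5)='T' (+7 fires, +5 burnt)
Step 3: cell (4,5)='T' (+6 fires, +7 burnt)
Step 4: cell (4,5)='T' (+3 fires, +6 burnt)
Step 5: cell (4,5)='T' (+3 fires, +3 burnt)
Step 6: cell (4,5)='T' (+3 fires, +3 burnt)
Step 7: cell (4,5)='F' (+2 fires, +3 burnt)
  -> target ignites at step 7
Step 8: cell (4,5)='.' (+0 fires, +2 burnt)
  fire out at step 8

7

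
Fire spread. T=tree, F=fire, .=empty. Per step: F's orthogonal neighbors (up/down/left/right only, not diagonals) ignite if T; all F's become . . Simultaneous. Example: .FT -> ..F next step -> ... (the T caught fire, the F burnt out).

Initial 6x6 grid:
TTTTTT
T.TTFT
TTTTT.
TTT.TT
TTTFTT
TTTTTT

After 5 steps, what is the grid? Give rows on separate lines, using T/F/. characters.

Step 1: 7 trees catch fire, 2 burn out
  TTTTFT
  T.TF.F
  TTTTF.
  TTT.TT
  TTF.FT
  TTTFTT
Step 2: 10 trees catch fire, 7 burn out
  TTTF.F
  T.F...
  TTTF..
  TTF.FT
  TF...F
  TTF.FT
Step 3: 7 trees catch fire, 10 burn out
  TTF...
  T.....
  TTF...
  TF...F
  F.....
  TF...F
Step 4: 4 trees catch fire, 7 burn out
  TF....
  T.....
  TF....
  F.....
  ......
  F.....
Step 5: 2 trees catch fire, 4 burn out
  F.....
  T.....
  F.....
  ......
  ......
  ......

F.....
T.....
F.....
......
......
......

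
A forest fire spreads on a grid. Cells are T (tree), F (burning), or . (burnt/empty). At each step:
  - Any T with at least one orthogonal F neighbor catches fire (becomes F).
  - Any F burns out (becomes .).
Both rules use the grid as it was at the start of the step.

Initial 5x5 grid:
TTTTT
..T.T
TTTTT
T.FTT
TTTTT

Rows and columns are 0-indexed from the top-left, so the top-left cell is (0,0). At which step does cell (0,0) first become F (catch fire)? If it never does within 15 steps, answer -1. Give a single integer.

Step 1: cell (0,0)='T' (+3 fires, +1 burnt)
Step 2: cell (0,0)='T' (+6 fires, +3 burnt)
Step 3: cell (0,0)='T' (+5 fires, +6 burnt)
Step 4: cell (0,0)='T' (+4 fires, +5 burnt)
Step 5: cell (0,0)='F' (+2 fires, +4 burnt)
  -> target ignites at step 5
Step 6: cell (0,0)='.' (+0 fires, +2 burnt)
  fire out at step 6

5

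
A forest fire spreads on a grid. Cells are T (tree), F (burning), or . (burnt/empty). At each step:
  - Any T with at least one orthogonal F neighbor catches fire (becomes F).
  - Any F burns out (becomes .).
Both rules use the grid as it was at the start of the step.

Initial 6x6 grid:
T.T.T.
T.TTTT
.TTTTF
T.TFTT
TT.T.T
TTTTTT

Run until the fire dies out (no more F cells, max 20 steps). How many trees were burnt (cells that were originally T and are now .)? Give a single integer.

Answer: 24

Derivation:
Step 1: +7 fires, +2 burnt (F count now 7)
Step 2: +5 fires, +7 burnt (F count now 5)
Step 3: +6 fires, +5 burnt (F count now 6)
Step 4: +2 fires, +6 burnt (F count now 2)
Step 5: +2 fires, +2 burnt (F count now 2)
Step 6: +1 fires, +2 burnt (F count now 1)
Step 7: +1 fires, +1 burnt (F count now 1)
Step 8: +0 fires, +1 burnt (F count now 0)
Fire out after step 8
Initially T: 26, now '.': 34
Total burnt (originally-T cells now '.'): 24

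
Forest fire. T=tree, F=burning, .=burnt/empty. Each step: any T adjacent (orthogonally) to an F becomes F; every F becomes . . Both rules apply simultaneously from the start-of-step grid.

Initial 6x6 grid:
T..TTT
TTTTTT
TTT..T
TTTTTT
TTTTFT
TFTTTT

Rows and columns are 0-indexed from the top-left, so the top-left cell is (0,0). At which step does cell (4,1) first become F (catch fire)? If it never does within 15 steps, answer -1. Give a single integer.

Step 1: cell (4,1)='F' (+7 fires, +2 burnt)
  -> target ignites at step 1
Step 2: cell (4,1)='.' (+7 fires, +7 burnt)
Step 3: cell (4,1)='.' (+4 fires, +7 burnt)
Step 4: cell (4,1)='.' (+4 fires, +4 burnt)
Step 5: cell (4,1)='.' (+4 fires, +4 burnt)
Step 6: cell (4,1)='.' (+3 fires, +4 burnt)
Step 7: cell (4,1)='.' (+1 fires, +3 burnt)
Step 8: cell (4,1)='.' (+0 fires, +1 burnt)
  fire out at step 8

1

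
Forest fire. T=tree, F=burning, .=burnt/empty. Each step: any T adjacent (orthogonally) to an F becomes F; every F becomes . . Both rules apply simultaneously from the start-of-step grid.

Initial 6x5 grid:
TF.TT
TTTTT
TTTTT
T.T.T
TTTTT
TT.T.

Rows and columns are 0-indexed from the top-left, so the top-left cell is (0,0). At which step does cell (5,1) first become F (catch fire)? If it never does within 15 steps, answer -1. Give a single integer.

Step 1: cell (5,1)='T' (+2 fires, +1 burnt)
Step 2: cell (5,1)='T' (+3 fires, +2 burnt)
Step 3: cell (5,1)='T' (+3 fires, +3 burnt)
Step 4: cell (5,1)='T' (+5 fires, +3 burnt)
Step 5: cell (5,1)='T' (+4 fires, +5 burnt)
Step 6: cell (5,1)='T' (+4 fires, +4 burnt)
Step 7: cell (5,1)='F' (+3 fires, +4 burnt)
  -> target ignites at step 7
Step 8: cell (5,1)='.' (+0 fires, +3 burnt)
  fire out at step 8

7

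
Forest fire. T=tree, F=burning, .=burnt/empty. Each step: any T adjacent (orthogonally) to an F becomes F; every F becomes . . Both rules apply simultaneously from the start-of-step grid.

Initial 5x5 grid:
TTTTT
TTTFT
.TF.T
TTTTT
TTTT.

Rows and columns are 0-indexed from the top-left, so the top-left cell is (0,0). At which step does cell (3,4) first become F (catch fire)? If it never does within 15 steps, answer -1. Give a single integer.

Step 1: cell (3,4)='T' (+5 fires, +2 burnt)
Step 2: cell (3,4)='T' (+7 fires, +5 burnt)
Step 3: cell (3,4)='F' (+6 fires, +7 burnt)
  -> target ignites at step 3
Step 4: cell (3,4)='.' (+2 fires, +6 burnt)
Step 5: cell (3,4)='.' (+0 fires, +2 burnt)
  fire out at step 5

3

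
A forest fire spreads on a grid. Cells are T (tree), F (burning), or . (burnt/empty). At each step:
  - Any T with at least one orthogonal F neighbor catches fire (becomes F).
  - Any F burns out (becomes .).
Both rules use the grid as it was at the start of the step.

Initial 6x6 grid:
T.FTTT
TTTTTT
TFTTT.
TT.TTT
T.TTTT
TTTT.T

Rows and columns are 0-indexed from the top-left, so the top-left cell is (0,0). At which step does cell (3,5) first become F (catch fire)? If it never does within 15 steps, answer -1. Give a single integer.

Step 1: cell (3,5)='T' (+6 fires, +2 burnt)
Step 2: cell (3,5)='T' (+5 fires, +6 burnt)
Step 3: cell (3,5)='T' (+6 fires, +5 burnt)
Step 4: cell (3,5)='T' (+4 fires, +6 burnt)
Step 5: cell (3,5)='F' (+5 fires, +4 burnt)
  -> target ignites at step 5
Step 6: cell (3,5)='.' (+2 fires, +5 burnt)
Step 7: cell (3,5)='.' (+1 fires, +2 burnt)
Step 8: cell (3,5)='.' (+0 fires, +1 burnt)
  fire out at step 8

5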